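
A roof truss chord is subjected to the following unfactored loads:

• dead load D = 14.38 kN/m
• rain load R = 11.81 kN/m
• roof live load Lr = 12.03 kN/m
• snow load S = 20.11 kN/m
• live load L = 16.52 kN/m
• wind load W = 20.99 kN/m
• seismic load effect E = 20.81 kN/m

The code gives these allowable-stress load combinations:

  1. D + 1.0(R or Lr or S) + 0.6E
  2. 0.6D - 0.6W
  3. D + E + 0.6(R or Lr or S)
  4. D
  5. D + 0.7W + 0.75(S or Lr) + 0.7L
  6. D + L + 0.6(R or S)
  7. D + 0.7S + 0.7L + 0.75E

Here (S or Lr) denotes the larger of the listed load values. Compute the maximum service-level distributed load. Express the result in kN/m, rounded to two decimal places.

55.72 kN/m

(R or Lr or S) → S = 20.11 kN/m; (S or Lr) → S = 20.11 kN/m; (R or S) → S = 20.11 kN/m.
1. 1.0(14.38) + 1.0(20.11) + 0.6(20.81) = 46.98
2. 0.6(14.38) - 0.6(20.99) = -3.97
3. 1.0(14.38) + 1.0(20.81) + 0.6(20.11) = 47.26
4. 1.0(14.38) = 14.38
5. 1.0(14.38) + 0.7(20.99) + 0.75(20.11) + 0.7(16.52) = 55.72
6. 1.0(14.38) + 1.0(16.52) + 0.6(20.11) = 42.97
7. 1.0(14.38) + 0.7(20.11) + 0.7(16.52) + 0.75(20.81) = 55.63
Maximum is from combination 5.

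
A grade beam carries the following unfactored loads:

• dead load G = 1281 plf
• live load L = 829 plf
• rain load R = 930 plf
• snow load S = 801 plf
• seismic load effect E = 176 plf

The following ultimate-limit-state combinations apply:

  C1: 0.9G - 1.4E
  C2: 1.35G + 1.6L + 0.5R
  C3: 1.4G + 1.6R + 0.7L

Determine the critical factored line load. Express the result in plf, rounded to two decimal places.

C1: 0.9(1281) - 1.4(176) = 1152.90 - 246.40 = 906.50
C2: 1.35(1281) + 1.6(829) + 0.5(930) = 1729.35 + 1326.40 + 465.00 = 3520.75
C3: 1.4(1281) + 1.6(930) + 0.7(829) = 1793.40 + 1488.00 + 580.30 = 3861.70
Combination 3 governs: w_u = 3861.70 plf.

3861.70 plf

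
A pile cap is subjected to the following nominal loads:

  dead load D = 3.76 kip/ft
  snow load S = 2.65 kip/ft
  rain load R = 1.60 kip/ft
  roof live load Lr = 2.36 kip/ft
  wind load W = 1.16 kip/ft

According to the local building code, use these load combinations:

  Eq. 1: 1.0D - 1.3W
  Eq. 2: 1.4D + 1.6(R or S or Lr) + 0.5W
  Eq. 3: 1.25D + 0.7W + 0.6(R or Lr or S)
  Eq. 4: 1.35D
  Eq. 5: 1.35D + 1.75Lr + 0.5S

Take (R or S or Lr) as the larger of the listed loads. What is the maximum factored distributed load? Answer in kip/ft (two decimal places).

10.53 kip/ft

(R or S or Lr) → S = 2.65 kip/ft; (R or Lr or S) → S = 2.65 kip/ft.
Eq. 1: 1.0(3.76) - 1.3(1.16) = 3.76 - 1.51 = 2.25
Eq. 2: 1.4(3.76) + 1.6(2.65) + 0.5(1.16) = 5.26 + 4.24 + 0.58 = 10.08
Eq. 3: 1.25(3.76) + 0.7(1.16) + 0.6(2.65) = 4.70 + 0.81 + 1.59 = 7.10
Eq. 4: 1.35(3.76) = 5.08
Eq. 5: 1.35(3.76) + 1.75(2.36) + 0.5(2.65) = 10.53
Maximum is from combination 5.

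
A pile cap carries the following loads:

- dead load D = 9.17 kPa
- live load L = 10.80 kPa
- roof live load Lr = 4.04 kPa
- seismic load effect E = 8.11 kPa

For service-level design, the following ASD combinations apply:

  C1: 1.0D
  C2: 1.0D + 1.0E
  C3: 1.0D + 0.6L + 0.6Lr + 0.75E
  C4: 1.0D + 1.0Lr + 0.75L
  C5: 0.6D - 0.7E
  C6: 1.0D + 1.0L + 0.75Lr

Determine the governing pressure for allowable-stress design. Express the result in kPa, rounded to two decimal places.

C1: 1.0(9.17) = 9.17
C2: 1.0(9.17) + 1.0(8.11) = 17.28
C3: 1.0(9.17) + 0.6(10.80) + 0.6(4.04) + 0.75(8.11) = 24.16
C4: 1.0(9.17) + 1.0(4.04) + 0.75(10.80) = 21.31
C5: 0.6(9.17) - 0.7(8.11) = -0.18
C6: 1.0(9.17) + 1.0(10.80) + 0.75(4.04) = 23.00
Combination 3 governs: p = 24.16 kPa.

24.16 kPa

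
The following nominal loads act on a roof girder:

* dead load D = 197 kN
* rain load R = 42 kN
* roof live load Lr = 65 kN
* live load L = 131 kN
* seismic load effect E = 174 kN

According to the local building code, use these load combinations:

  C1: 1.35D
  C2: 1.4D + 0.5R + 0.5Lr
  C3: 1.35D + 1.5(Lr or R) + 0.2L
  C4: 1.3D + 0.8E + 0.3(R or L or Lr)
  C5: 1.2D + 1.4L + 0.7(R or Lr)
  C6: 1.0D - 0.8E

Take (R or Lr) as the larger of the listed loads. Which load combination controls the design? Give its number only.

Combination 5

(Lr or R) → Lr = 65 kN; (R or L or Lr) → L = 131 kN; (R or Lr) → Lr = 65 kN.
C1: 1.35(197) = 265.95
C2: 1.4(197) + 0.5(42) + 0.5(65) = 275.80 + 21.00 + 32.50 = 329.30
C3: 1.35(197) + 1.5(65) + 0.2(131) = 265.95 + 97.50 + 26.20 = 389.65
C4: 1.3(197) + 0.8(174) + 0.3(131) = 256.10 + 139.20 + 39.30 = 434.60
C5: 1.2(197) + 1.4(131) + 0.7(65) = 236.40 + 183.40 + 45.50 = 465.30
C6: 1.0(197) - 0.8(174) = 197.00 - 139.20 = 57.80
The largest value is 465.30 kN from combination 5.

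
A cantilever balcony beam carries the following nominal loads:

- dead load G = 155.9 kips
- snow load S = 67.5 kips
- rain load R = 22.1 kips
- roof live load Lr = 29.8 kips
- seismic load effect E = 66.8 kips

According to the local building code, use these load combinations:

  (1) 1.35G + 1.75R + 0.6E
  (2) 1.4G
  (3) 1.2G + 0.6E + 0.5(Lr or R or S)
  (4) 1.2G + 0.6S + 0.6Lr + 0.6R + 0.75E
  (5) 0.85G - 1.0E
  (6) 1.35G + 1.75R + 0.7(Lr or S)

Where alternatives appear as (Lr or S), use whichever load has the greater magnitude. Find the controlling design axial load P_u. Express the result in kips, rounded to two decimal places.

308.82 kips

(Lr or R or S) → S = 67.5 kips; (Lr or S) → S = 67.5 kips.
(1) 1.35(155.9) + 1.75(22.1) + 0.6(66.8) = 289.22
(2) 1.4(155.9) = 218.26
(3) 1.2(155.9) + 0.6(66.8) + 0.5(67.5) = 260.91
(4) 1.2(155.9) + 0.6(67.5) + 0.6(29.8) + 0.6(22.1) + 0.75(66.8) = 308.82
(5) 0.85(155.9) - 1.0(66.8) = 65.72
(6) 1.35(155.9) + 1.75(22.1) + 0.7(67.5) = 296.39
Maximum is from combination 4.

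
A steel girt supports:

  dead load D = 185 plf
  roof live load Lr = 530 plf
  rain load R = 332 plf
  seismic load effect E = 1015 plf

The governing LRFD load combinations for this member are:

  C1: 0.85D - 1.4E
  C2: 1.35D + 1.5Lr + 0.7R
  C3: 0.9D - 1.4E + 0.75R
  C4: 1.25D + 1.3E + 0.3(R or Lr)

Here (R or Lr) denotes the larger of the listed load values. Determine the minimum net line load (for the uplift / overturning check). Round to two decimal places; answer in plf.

-1263.75 plf

(R or Lr) → Lr = 530 plf.
C1: 0.85(185) - 1.4(1015) = 157.25 - 1421.00 = -1263.75
C2: 1.35(185) + 1.5(530) + 0.7(332) = 249.75 + 795.00 + 232.40 = 1277.15
C3: 0.9(185) - 1.4(1015) + 0.75(332) = 166.50 - 1421.00 + 249.00 = -1005.50
C4: 1.25(185) + 1.3(1015) + 0.3(530) = 231.25 + 1319.50 + 159.00 = 1709.75
Combination 1 gives the minimum: -1263.75 plf.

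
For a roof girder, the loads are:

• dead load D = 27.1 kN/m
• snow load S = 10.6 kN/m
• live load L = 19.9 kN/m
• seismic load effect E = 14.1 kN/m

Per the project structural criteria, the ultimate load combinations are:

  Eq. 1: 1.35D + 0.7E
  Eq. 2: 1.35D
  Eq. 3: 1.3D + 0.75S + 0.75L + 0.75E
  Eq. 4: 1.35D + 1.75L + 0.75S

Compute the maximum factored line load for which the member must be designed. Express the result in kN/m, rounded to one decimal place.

79.4 kN/m

Eq. 1: 1.35(27.1) + 0.7(14.1) = 36.6 + 9.9 = 46.5
Eq. 2: 1.35(27.1) = 36.6
Eq. 3: 1.3(27.1) + 0.75(10.6) + 0.75(19.9) + 0.75(14.1) = 35.2 + 8.0 + 14.9 + 10.6 = 68.7
Eq. 4: 1.35(27.1) + 1.75(19.9) + 0.75(10.6) = 36.6 + 34.8 + 8.0 = 79.4
Combination 4 governs: w_u = 79.4 kN/m.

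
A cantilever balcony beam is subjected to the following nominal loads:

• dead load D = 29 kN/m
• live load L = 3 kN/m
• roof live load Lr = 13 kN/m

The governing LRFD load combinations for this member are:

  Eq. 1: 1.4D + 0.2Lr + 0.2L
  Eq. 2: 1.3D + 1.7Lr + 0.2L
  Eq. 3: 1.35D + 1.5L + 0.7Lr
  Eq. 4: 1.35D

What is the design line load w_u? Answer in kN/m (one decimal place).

Eq. 1: 1.4(29) + 0.2(13) + 0.2(3) = 43.8
Eq. 2: 1.3(29) + 1.7(13) + 0.2(3) = 60.4
Eq. 3: 1.35(29) + 1.5(3) + 0.7(13) = 52.8
Eq. 4: 1.35(29) = 39.2
The controlling combination is 2, giving 60.4 kN/m.

60.4 kN/m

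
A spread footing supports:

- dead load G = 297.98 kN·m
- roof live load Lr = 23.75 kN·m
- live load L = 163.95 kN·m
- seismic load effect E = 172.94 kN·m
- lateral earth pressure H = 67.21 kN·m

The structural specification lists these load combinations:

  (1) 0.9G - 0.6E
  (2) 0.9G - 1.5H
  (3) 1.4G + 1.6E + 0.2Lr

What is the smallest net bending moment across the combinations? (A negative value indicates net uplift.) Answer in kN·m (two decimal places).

(1) 0.9(297.98) - 0.6(172.94) = 268.18 - 103.76 = 164.42
(2) 0.9(297.98) - 1.5(67.21) = 167.37
(3) 1.4(297.98) + 1.6(172.94) + 0.2(23.75) = 698.63
Combination 1 gives the minimum: 164.42 kN·m.

164.42 kN·m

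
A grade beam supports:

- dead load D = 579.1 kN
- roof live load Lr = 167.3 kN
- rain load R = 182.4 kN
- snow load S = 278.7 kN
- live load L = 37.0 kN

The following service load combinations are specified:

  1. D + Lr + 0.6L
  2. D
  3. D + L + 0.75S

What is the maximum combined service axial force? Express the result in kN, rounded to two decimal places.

825.13 kN

1. 1.0(579.1) + 1.0(167.3) + 0.6(37.0) = 579.10 + 167.30 + 22.20 = 768.60
2. 1.0(579.1) = 579.10
3. 1.0(579.1) + 1.0(37.0) + 0.75(278.7) = 579.10 + 37.00 + 209.03 = 825.13
Combination 3 governs: N = 825.13 kN.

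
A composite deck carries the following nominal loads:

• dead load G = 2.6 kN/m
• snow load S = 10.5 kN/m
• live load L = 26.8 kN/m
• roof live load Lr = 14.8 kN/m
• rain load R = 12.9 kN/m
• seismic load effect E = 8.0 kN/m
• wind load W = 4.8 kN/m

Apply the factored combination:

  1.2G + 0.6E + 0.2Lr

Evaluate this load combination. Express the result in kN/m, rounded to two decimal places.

10.88 kN/m

1.2(2.6) + 0.6(8.0) + 0.2(14.8) = 3.12 + 4.80 + 2.96 = 10.88
w_u = 10.88 kN/m.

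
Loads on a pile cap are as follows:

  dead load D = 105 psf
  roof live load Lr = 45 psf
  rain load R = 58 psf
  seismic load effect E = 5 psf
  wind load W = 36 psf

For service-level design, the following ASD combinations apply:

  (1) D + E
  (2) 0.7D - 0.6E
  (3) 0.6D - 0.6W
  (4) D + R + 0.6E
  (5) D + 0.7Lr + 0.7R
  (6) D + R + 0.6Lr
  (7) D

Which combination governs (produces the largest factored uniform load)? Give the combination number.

(1) 1.0(105) + 1.0(5) = 110.0
(2) 0.7(105) - 0.6(5) = 70.5
(3) 0.6(105) - 0.6(36) = 41.4
(4) 1.0(105) + 1.0(58) + 0.6(5) = 166.0
(5) 1.0(105) + 0.7(45) + 0.7(58) = 177.1
(6) 1.0(105) + 1.0(58) + 0.6(45) = 190.0
(7) 1.0(105) = 105.0
The largest value is 190.0 psf from combination 6.

Combination 6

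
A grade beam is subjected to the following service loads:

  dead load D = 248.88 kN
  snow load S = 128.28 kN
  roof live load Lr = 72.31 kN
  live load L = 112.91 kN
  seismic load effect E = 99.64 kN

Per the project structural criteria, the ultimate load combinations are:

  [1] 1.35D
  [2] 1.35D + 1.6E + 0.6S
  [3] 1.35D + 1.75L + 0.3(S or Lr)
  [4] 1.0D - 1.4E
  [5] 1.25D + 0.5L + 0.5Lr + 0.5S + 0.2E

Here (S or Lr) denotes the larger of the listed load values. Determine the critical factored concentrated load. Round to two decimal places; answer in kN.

572.38 kN

(S or Lr) → S = 128.28 kN.
[1] 1.35(248.88) = 335.99
[2] 1.35(248.88) + 1.6(99.64) + 0.6(128.28) = 572.38
[3] 1.35(248.88) + 1.75(112.91) + 0.3(128.28) = 572.06
[4] 1.0(248.88) - 1.4(99.64) = 109.38
[5] 1.25(248.88) + 0.5(112.91) + 0.5(72.31) + 0.5(128.28) + 0.2(99.64) = 487.78
Combination 2 governs: P_u = 572.38 kN.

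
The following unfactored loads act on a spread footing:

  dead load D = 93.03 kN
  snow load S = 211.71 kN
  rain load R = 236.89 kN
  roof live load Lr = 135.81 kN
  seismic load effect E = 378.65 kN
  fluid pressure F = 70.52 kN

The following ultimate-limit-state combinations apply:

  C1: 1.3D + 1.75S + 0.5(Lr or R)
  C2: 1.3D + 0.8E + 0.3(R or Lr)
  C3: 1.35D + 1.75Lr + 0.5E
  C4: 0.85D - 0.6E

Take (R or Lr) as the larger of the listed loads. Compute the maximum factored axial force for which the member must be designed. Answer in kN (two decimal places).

(Lr or R) → R = 236.89 kN; (R or Lr) → R = 236.89 kN.
C1: 1.3(93.03) + 1.75(211.71) + 0.5(236.89) = 120.94 + 370.49 + 118.45 = 609.88
C2: 1.3(93.03) + 0.8(378.65) + 0.3(236.89) = 120.94 + 302.92 + 71.07 = 494.93
C3: 1.35(93.03) + 1.75(135.81) + 0.5(378.65) = 552.58
C4: 0.85(93.03) - 0.6(378.65) = 79.08 - 227.19 = -148.11
The controlling combination is 1, giving 609.88 kN.

609.88 kN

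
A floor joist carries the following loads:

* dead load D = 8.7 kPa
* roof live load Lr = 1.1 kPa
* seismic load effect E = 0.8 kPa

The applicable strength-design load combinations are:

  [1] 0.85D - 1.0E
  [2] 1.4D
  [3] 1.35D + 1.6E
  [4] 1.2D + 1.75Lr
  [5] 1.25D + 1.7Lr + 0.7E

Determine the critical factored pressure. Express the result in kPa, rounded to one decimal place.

13.3 kPa

[1] 0.85(8.7) - 1.0(0.8) = 7.4 - 0.8 = 6.6
[2] 1.4(8.7) = 12.2
[3] 1.35(8.7) + 1.6(0.8) = 11.7 + 1.3 = 13.0
[4] 1.2(8.7) + 1.75(1.1) = 12.4
[5] 1.25(8.7) + 1.7(1.1) + 0.7(0.8) = 13.3
Maximum is from combination 5.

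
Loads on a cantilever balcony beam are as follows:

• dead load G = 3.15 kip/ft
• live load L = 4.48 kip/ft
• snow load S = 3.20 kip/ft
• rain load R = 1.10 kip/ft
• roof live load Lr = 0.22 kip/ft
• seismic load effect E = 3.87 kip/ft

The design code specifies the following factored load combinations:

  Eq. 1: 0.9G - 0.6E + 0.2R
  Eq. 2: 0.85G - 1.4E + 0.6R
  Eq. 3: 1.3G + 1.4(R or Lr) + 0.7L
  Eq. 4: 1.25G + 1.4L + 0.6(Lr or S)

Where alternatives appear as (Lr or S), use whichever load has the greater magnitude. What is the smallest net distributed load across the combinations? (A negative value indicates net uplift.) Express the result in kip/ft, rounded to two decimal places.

-2.08 kip/ft

(R or Lr) → R = 1.10 kip/ft; (Lr or S) → S = 3.20 kip/ft.
Eq. 1: 0.9(3.15) - 0.6(3.87) + 0.2(1.10) = 0.73
Eq. 2: 0.85(3.15) - 1.4(3.87) + 0.6(1.10) = -2.08
Eq. 3: 1.3(3.15) + 1.4(1.10) + 0.7(4.48) = 8.77
Eq. 4: 1.25(3.15) + 1.4(4.48) + 0.6(3.20) = 12.13
Combination 2 gives the minimum: -2.08 kip/ft.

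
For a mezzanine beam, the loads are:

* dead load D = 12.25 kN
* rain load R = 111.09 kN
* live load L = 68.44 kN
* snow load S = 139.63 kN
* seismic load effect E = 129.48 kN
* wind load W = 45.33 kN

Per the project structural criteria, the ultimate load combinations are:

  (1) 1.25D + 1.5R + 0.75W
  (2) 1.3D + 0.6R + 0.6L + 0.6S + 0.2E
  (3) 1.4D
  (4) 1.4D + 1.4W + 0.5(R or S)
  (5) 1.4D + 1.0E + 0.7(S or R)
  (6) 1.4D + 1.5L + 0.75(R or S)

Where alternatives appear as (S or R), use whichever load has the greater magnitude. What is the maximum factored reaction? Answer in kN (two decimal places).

244.37 kN

(R or S) → S = 139.63 kN; (S or R) → S = 139.63 kN.
(1) 1.25(12.25) + 1.5(111.09) + 0.75(45.33) = 215.95
(2) 1.3(12.25) + 0.6(111.09) + 0.6(68.44) + 0.6(139.63) + 0.2(129.48) = 233.32
(3) 1.4(12.25) = 17.15
(4) 1.4(12.25) + 1.4(45.33) + 0.5(139.63) = 150.43
(5) 1.4(12.25) + 1.0(129.48) + 0.7(139.63) = 244.37
(6) 1.4(12.25) + 1.5(68.44) + 0.75(139.63) = 224.53
Maximum is from combination 5.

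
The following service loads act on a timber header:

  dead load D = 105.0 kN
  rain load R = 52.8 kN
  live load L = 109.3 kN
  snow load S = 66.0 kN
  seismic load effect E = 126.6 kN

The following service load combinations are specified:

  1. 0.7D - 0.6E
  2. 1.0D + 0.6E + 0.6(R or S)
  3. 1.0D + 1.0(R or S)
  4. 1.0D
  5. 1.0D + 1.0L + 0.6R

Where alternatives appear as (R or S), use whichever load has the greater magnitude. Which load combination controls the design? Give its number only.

Combination 5

(R or S) → S = 66.0 kN.
1. 0.7(105.0) - 0.6(126.6) = 73.5 - 76.0 = -2.5
2. 1.0(105.0) + 0.6(126.6) + 0.6(66.0) = 105.0 + 76.0 + 39.6 = 220.6
3. 1.0(105.0) + 1.0(66.0) = 105.0 + 66.0 = 171.0
4. 1.0(105.0) = 105.0
5. 1.0(105.0) + 1.0(109.3) + 0.6(52.8) = 105.0 + 109.3 + 31.7 = 246.0
The largest value is 246.0 kN from combination 5.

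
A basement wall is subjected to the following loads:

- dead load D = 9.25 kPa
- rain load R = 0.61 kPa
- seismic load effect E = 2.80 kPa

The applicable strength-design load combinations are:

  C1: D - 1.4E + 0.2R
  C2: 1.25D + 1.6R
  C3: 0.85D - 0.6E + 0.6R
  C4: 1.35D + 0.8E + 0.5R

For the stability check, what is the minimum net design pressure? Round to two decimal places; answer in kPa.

C1: 1.0(9.25) - 1.4(2.80) + 0.2(0.61) = 9.25 - 3.92 + 0.12 = 5.45
C2: 1.25(9.25) + 1.6(0.61) = 11.56 + 0.98 = 12.54
C3: 0.85(9.25) - 0.6(2.80) + 0.6(0.61) = 7.86 - 1.68 + 0.37 = 6.55
C4: 1.35(9.25) + 0.8(2.80) + 0.5(0.61) = 15.03
Combination 1 gives the minimum: 5.45 kPa.

5.45 kPa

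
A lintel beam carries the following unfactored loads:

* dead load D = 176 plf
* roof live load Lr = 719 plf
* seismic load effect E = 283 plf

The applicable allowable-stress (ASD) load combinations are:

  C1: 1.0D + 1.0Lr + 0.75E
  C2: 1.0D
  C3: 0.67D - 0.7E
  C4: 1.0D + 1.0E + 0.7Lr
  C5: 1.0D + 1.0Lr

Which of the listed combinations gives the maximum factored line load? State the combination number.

C1: 1.0(176) + 1.0(719) + 0.75(283) = 176.00 + 719.00 + 212.25 = 1107.25
C2: 1.0(176) = 176.00
C3: 0.67(176) - 0.7(283) = 117.92 - 198.10 = -80.18
C4: 1.0(176) + 1.0(283) + 0.7(719) = 176.00 + 283.00 + 503.30 = 962.30
C5: 1.0(176) + 1.0(719) = 176.00 + 719.00 = 895.00
The largest value is 1107.25 plf from combination 1.

Combination 1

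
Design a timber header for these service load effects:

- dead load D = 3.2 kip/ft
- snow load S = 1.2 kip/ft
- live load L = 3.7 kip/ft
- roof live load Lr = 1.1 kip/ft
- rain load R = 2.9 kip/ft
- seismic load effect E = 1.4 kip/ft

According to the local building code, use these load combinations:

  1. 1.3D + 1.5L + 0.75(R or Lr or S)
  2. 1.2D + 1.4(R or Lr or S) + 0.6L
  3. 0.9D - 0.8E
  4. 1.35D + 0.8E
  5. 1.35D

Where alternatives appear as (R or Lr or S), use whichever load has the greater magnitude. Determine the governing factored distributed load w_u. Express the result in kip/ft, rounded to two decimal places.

(R or Lr or S) → R = 2.9 kip/ft.
1. 1.3(3.2) + 1.5(3.7) + 0.75(2.9) = 4.16 + 5.55 + 2.18 = 11.89
2. 1.2(3.2) + 1.4(2.9) + 0.6(3.7) = 3.84 + 4.06 + 2.22 = 10.12
3. 0.9(3.2) - 0.8(1.4) = 2.88 - 1.12 = 1.76
4. 1.35(3.2) + 0.8(1.4) = 4.32 + 1.12 = 5.44
5. 1.35(3.2) = 4.32
Combination 1 governs: w_u = 11.89 kip/ft.

11.89 kip/ft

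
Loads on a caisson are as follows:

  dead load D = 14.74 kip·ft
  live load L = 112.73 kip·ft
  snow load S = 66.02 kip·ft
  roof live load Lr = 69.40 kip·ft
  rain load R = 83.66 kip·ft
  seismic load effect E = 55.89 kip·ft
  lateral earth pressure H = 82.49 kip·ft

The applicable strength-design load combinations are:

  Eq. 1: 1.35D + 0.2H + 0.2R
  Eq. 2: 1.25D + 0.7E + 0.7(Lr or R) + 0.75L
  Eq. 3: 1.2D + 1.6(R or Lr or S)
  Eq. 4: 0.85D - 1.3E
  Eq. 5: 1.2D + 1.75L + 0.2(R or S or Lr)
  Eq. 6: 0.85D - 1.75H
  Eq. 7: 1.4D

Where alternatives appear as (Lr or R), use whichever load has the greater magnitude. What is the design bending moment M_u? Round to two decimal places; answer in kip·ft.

(Lr or R) → R = 83.66 kip·ft; (R or Lr or S) → R = 83.66 kip·ft; (R or S or Lr) → R = 83.66 kip·ft.
Eq. 1: 1.35(14.74) + 0.2(82.49) + 0.2(83.66) = 19.90 + 16.50 + 16.73 = 53.13
Eq. 2: 1.25(14.74) + 0.7(55.89) + 0.7(83.66) + 0.75(112.73) = 18.43 + 39.12 + 58.56 + 84.55 = 200.66
Eq. 3: 1.2(14.74) + 1.6(83.66) = 151.54
Eq. 4: 0.85(14.74) - 1.3(55.89) = 12.53 - 72.66 = -60.13
Eq. 5: 1.2(14.74) + 1.75(112.73) + 0.2(83.66) = 17.69 + 197.28 + 16.73 = 231.70
Eq. 6: 0.85(14.74) - 1.75(82.49) = 12.53 - 144.36 = -131.83
Eq. 7: 1.4(14.74) = 20.64
Combination 5 governs: M_u = 231.70 kip·ft.

231.70 kip·ft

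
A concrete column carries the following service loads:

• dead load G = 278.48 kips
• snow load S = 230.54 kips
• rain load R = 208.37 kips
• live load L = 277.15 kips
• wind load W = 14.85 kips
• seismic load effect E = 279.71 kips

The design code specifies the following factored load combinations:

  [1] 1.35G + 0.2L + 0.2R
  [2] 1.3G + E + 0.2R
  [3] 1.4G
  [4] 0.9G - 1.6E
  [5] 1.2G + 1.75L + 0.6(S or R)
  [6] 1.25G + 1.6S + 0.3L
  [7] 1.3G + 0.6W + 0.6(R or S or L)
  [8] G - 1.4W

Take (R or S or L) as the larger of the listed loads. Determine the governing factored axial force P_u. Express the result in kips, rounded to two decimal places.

957.51 kips

(S or R) → S = 230.54 kips; (R or S or L) → L = 277.15 kips.
[1] 1.35(278.48) + 0.2(277.15) + 0.2(208.37) = 375.95 + 55.43 + 41.67 = 473.05
[2] 1.3(278.48) + 1.0(279.71) + 0.2(208.37) = 683.41
[3] 1.4(278.48) = 389.87
[4] 0.9(278.48) - 1.6(279.71) = -196.90
[5] 1.2(278.48) + 1.75(277.15) + 0.6(230.54) = 334.18 + 485.01 + 138.32 = 957.51
[6] 1.25(278.48) + 1.6(230.54) + 0.3(277.15) = 348.10 + 368.86 + 83.15 = 800.11
[7] 1.3(278.48) + 0.6(14.85) + 0.6(277.15) = 362.02 + 8.91 + 166.29 = 537.22
[8] 1.0(278.48) - 1.4(14.85) = 278.48 - 20.79 = 257.69
Maximum is from combination 5.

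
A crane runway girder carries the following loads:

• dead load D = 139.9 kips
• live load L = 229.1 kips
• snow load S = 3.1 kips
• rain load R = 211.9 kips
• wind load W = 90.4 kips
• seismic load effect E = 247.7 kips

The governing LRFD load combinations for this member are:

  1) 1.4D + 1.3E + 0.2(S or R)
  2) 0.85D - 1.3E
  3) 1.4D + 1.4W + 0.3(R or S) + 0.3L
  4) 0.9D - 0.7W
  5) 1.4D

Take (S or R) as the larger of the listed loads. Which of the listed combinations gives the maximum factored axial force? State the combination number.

Combination 1

(S or R) → R = 211.9 kips; (R or S) → R = 211.9 kips.
1) 1.4(139.9) + 1.3(247.7) + 0.2(211.9) = 195.9 + 322.0 + 42.4 = 560.3
2) 0.85(139.9) - 1.3(247.7) = 118.9 - 322.0 = -203.1
3) 1.4(139.9) + 1.4(90.4) + 0.3(211.9) + 0.3(229.1) = 454.7
4) 0.9(139.9) - 0.7(90.4) = 125.9 - 63.3 = 62.6
5) 1.4(139.9) = 195.9
The largest value is 560.3 kips from combination 1.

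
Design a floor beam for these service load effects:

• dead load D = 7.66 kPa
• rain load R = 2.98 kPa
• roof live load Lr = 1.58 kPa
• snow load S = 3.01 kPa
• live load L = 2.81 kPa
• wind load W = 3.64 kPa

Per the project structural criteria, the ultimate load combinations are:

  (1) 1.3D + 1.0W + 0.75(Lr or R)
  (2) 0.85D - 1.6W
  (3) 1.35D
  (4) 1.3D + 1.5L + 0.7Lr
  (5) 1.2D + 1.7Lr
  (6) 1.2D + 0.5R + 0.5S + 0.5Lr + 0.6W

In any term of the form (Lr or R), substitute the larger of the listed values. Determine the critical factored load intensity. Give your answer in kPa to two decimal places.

15.83 kPa

(Lr or R) → R = 2.98 kPa.
(1) 1.3(7.66) + 1.0(3.64) + 0.75(2.98) = 15.83
(2) 0.85(7.66) - 1.6(3.64) = 6.51 - 5.82 = 0.69
(3) 1.35(7.66) = 10.34
(4) 1.3(7.66) + 1.5(2.81) + 0.7(1.58) = 15.28
(5) 1.2(7.66) + 1.7(1.58) = 9.19 + 2.69 = 11.88
(6) 1.2(7.66) + 0.5(2.98) + 0.5(3.01) + 0.5(1.58) + 0.6(3.64) = 9.19 + 1.49 + 1.51 + 0.79 + 2.18 = 15.16
Maximum is from combination 1.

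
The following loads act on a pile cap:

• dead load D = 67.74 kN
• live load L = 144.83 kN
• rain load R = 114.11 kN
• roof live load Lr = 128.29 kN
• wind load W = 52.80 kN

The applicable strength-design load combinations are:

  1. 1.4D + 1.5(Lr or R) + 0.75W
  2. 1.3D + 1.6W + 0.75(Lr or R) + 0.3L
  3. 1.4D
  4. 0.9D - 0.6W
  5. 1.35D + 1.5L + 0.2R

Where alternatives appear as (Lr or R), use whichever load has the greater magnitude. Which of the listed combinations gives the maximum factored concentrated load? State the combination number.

Combination 5

(Lr or R) → Lr = 128.29 kN.
1. 1.4(67.74) + 1.5(128.29) + 0.75(52.80) = 326.87
2. 1.3(67.74) + 1.6(52.80) + 0.75(128.29) + 0.3(144.83) = 312.21
3. 1.4(67.74) = 94.84
4. 0.9(67.74) - 0.6(52.80) = 29.29
5. 1.35(67.74) + 1.5(144.83) + 0.2(114.11) = 331.52
The largest value is 331.52 kN from combination 5.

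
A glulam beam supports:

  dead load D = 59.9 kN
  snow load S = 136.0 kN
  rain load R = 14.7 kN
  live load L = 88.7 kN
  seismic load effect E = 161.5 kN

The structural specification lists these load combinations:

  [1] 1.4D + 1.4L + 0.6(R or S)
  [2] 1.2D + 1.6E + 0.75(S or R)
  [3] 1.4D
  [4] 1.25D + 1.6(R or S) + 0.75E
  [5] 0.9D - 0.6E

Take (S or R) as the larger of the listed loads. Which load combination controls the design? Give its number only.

(R or S) → S = 136.0 kN; (S or R) → S = 136.0 kN.
[1] 1.4(59.9) + 1.4(88.7) + 0.6(136.0) = 289.6
[2] 1.2(59.9) + 1.6(161.5) + 0.75(136.0) = 71.9 + 258.4 + 102.0 = 432.3
[3] 1.4(59.9) = 83.9
[4] 1.25(59.9) + 1.6(136.0) + 0.75(161.5) = 74.9 + 217.6 + 121.1 = 413.6
[5] 0.9(59.9) - 0.6(161.5) = 53.9 - 96.9 = -43.0
The largest value is 432.3 kN from combination 2.

Combination 2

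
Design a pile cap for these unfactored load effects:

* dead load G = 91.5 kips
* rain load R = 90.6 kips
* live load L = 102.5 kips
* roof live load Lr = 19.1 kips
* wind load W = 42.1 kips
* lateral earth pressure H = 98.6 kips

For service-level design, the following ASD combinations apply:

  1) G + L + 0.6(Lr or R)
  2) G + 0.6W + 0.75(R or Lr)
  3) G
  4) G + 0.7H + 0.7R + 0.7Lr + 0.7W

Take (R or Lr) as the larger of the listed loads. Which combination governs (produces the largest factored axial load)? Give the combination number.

Combination 4

(Lr or R) → R = 90.6 kips; (R or Lr) → R = 90.6 kips.
1) 1.0(91.5) + 1.0(102.5) + 0.6(90.6) = 248.36
2) 1.0(91.5) + 0.6(42.1) + 0.75(90.6) = 184.71
3) 1.0(91.5) = 91.50
4) 1.0(91.5) + 0.7(98.6) + 0.7(90.6) + 0.7(19.1) + 0.7(42.1) = 266.78
The largest value is 266.78 kips from combination 4.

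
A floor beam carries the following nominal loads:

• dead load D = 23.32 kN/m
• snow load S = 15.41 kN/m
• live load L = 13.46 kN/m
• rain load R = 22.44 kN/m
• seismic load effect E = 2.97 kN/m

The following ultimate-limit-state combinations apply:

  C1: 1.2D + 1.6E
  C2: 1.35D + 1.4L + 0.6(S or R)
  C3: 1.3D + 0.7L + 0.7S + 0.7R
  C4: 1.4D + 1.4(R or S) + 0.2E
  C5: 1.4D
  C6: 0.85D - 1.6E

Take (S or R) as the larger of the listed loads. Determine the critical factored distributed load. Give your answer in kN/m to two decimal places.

66.23 kN/m

(S or R) → R = 22.44 kN/m; (R or S) → R = 22.44 kN/m.
C1: 1.2(23.32) + 1.6(2.97) = 32.74
C2: 1.35(23.32) + 1.4(13.46) + 0.6(22.44) = 63.79
C3: 1.3(23.32) + 0.7(13.46) + 0.7(15.41) + 0.7(22.44) = 66.23
C4: 1.4(23.32) + 1.4(22.44) + 0.2(2.97) = 32.65 + 31.42 + 0.59 = 64.66
C5: 1.4(23.32) = 32.65
C6: 0.85(23.32) - 1.6(2.97) = 19.82 - 4.75 = 15.07
The controlling combination is 3, giving 66.23 kN/m.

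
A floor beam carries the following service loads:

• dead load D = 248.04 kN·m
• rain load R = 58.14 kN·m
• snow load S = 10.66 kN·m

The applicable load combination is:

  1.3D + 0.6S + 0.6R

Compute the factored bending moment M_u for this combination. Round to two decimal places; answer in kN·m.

1.3(248.04) + 0.6(10.66) + 0.6(58.14) = 322.45 + 6.40 + 34.88 = 363.73
M_u = 363.73 kN·m.

363.73 kN·m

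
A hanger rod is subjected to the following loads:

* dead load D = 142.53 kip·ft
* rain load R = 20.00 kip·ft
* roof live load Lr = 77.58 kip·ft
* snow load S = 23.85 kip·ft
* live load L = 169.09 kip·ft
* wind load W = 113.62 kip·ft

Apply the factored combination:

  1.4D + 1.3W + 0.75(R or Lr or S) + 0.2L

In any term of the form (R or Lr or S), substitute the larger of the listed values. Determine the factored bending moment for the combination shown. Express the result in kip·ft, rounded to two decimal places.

(R or Lr or S) → Lr = 77.58 kip·ft.
1.4(142.53) + 1.3(113.62) + 0.75(77.58) + 0.2(169.09) = 439.25
M_u = 439.25 kip·ft.

439.25 kip·ft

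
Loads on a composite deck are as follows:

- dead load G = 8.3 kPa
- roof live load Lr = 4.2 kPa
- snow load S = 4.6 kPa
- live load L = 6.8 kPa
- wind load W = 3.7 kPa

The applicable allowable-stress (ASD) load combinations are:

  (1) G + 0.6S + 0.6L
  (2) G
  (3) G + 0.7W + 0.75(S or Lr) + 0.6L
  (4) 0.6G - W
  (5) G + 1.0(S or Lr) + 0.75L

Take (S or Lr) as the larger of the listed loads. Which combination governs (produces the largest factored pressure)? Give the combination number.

(S or Lr) → S = 4.6 kPa.
(1) 1.0(8.3) + 0.6(4.6) + 0.6(6.8) = 8.30 + 2.76 + 4.08 = 15.14
(2) 1.0(8.3) = 8.30
(3) 1.0(8.3) + 0.7(3.7) + 0.75(4.6) + 0.6(6.8) = 8.30 + 2.59 + 3.45 + 4.08 = 18.42
(4) 0.6(8.3) - 1.0(3.7) = 4.98 - 3.70 = 1.28
(5) 1.0(8.3) + 1.0(4.6) + 0.75(6.8) = 8.30 + 4.60 + 5.10 = 18.00
The largest value is 18.42 kPa from combination 3.

Combination 3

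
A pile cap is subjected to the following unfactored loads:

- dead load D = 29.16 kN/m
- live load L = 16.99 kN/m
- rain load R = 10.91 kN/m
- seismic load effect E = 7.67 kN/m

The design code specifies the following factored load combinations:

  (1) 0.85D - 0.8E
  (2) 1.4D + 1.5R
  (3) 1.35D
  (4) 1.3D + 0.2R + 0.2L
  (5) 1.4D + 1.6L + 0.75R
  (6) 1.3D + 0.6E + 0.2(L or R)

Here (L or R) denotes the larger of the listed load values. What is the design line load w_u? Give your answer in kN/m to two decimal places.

(L or R) → L = 16.99 kN/m.
(1) 0.85(29.16) - 0.8(7.67) = 24.79 - 6.14 = 18.65
(2) 1.4(29.16) + 1.5(10.91) = 40.82 + 16.37 = 57.19
(3) 1.35(29.16) = 39.37
(4) 1.3(29.16) + 0.2(10.91) + 0.2(16.99) = 37.91 + 2.18 + 3.40 = 43.49
(5) 1.4(29.16) + 1.6(16.99) + 0.75(10.91) = 76.19
(6) 1.3(29.16) + 0.6(7.67) + 0.2(16.99) = 37.91 + 4.60 + 3.40 = 45.91
Combination 5 governs: w_u = 76.19 kN/m.

76.19 kN/m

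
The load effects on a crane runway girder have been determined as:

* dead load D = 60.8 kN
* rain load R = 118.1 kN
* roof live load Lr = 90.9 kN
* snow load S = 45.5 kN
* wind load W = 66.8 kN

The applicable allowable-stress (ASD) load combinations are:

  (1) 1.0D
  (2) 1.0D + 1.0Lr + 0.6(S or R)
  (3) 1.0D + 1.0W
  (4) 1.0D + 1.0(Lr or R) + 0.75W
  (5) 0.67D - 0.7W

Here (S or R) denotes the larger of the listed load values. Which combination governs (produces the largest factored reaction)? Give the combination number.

Combination 4

(S or R) → R = 118.1 kN; (Lr or R) → R = 118.1 kN.
(1) 1.0(60.8) = 60.80
(2) 1.0(60.8) + 1.0(90.9) + 0.6(118.1) = 222.56
(3) 1.0(60.8) + 1.0(66.8) = 127.60
(4) 1.0(60.8) + 1.0(118.1) + 0.75(66.8) = 229.00
(5) 0.67(60.8) - 0.7(66.8) = -6.02
The largest value is 229.00 kN from combination 4.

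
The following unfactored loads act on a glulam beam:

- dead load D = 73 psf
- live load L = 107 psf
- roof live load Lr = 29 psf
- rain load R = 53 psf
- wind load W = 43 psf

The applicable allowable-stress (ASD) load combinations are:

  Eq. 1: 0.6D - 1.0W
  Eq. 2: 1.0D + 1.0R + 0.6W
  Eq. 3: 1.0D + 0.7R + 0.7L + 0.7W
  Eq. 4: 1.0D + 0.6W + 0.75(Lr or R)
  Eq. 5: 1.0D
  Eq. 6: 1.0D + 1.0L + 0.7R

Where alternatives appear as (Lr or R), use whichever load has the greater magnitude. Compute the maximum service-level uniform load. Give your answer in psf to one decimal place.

(Lr or R) → R = 53 psf.
Eq. 1: 0.6(73) - 1.0(43) = 43.8 - 43.0 = 0.8
Eq. 2: 1.0(73) + 1.0(53) + 0.6(43) = 73.0 + 53.0 + 25.8 = 151.8
Eq. 3: 1.0(73) + 0.7(53) + 0.7(107) + 0.7(43) = 73.0 + 37.1 + 74.9 + 30.1 = 215.1
Eq. 4: 1.0(73) + 0.6(43) + 0.75(53) = 73.0 + 25.8 + 39.8 = 138.6
Eq. 5: 1.0(73) = 73.0
Eq. 6: 1.0(73) + 1.0(107) + 0.7(53) = 73.0 + 107.0 + 37.1 = 217.1
Maximum is from combination 6.

217.1 psf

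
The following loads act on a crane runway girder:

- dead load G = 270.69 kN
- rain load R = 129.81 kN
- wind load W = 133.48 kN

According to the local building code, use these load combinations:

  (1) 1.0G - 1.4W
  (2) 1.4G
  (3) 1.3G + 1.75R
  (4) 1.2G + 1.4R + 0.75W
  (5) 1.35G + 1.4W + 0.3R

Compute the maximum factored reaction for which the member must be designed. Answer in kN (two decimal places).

(1) 1.0(270.69) - 1.4(133.48) = 270.69 - 186.87 = 83.82
(2) 1.4(270.69) = 378.97
(3) 1.3(270.69) + 1.75(129.81) = 579.06
(4) 1.2(270.69) + 1.4(129.81) + 0.75(133.48) = 324.83 + 181.73 + 100.11 = 606.67
(5) 1.35(270.69) + 1.4(133.48) + 0.3(129.81) = 591.25
The controlling combination is 4, giving 606.67 kN.

606.67 kN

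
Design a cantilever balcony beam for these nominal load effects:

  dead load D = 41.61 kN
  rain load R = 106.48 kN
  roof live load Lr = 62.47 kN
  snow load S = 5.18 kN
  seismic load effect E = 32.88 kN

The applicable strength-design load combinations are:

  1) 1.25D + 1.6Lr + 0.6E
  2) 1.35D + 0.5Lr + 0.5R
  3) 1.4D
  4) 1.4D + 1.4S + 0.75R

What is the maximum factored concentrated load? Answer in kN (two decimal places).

1) 1.25(41.61) + 1.6(62.47) + 0.6(32.88) = 52.01 + 99.95 + 19.73 = 171.69
2) 1.35(41.61) + 0.5(62.47) + 0.5(106.48) = 56.17 + 31.24 + 53.24 = 140.65
3) 1.4(41.61) = 58.25
4) 1.4(41.61) + 1.4(5.18) + 0.75(106.48) = 145.37
Combination 1 governs: P_u = 171.69 kN.

171.69 kN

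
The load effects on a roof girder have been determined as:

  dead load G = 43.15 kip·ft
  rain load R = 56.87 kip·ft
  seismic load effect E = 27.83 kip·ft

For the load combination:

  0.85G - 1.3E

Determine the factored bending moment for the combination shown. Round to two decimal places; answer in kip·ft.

0.50 kip·ft

0.85(43.15) - 1.3(27.83) = 36.68 - 36.18 = 0.50
M_u = 0.50 kip·ft.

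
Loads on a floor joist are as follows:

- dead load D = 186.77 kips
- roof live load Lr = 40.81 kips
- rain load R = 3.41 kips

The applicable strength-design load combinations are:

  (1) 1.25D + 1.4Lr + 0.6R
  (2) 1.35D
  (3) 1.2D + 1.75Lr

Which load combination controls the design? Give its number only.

Combination 3

(1) 1.25(186.77) + 1.4(40.81) + 0.6(3.41) = 233.46 + 57.13 + 2.05 = 292.64
(2) 1.35(186.77) = 252.14
(3) 1.2(186.77) + 1.75(40.81) = 224.12 + 71.42 = 295.54
The largest value is 295.54 kips from combination 3.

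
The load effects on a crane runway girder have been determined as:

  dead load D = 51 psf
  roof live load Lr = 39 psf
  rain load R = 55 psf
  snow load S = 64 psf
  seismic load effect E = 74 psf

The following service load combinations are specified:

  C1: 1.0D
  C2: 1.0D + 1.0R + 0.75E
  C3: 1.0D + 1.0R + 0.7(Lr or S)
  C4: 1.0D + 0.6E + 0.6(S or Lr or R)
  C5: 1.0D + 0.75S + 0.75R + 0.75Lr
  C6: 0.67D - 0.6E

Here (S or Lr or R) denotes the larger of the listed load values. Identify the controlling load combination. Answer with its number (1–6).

(Lr or S) → S = 64 psf; (S or Lr or R) → S = 64 psf.
C1: 1.0(51) = 51.0
C2: 1.0(51) + 1.0(55) + 0.75(74) = 51.0 + 55.0 + 55.5 = 161.5
C3: 1.0(51) + 1.0(55) + 0.7(64) = 51.0 + 55.0 + 44.8 = 150.8
C4: 1.0(51) + 0.6(74) + 0.6(64) = 51.0 + 44.4 + 38.4 = 133.8
C5: 1.0(51) + 0.75(64) + 0.75(55) + 0.75(39) = 169.5
C6: 0.67(51) - 0.6(74) = 34.2 - 44.4 = -10.2
The largest value is 169.5 psf from combination 5.

Combination 5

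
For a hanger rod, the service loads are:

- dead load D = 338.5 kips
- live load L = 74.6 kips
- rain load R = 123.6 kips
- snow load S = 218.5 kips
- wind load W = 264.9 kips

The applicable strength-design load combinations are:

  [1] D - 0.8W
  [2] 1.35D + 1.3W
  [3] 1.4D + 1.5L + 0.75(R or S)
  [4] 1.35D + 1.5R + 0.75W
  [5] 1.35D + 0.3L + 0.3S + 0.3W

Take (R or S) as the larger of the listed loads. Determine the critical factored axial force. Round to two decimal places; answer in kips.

(R or S) → S = 218.5 kips.
[1] 1.0(338.5) - 0.8(264.9) = 338.50 - 211.92 = 126.58
[2] 1.35(338.5) + 1.3(264.9) = 456.98 + 344.37 = 801.35
[3] 1.4(338.5) + 1.5(74.6) + 0.75(218.5) = 473.90 + 111.90 + 163.88 = 749.68
[4] 1.35(338.5) + 1.5(123.6) + 0.75(264.9) = 841.05
[5] 1.35(338.5) + 0.3(74.6) + 0.3(218.5) + 0.3(264.9) = 456.98 + 22.38 + 65.55 + 79.47 = 624.38
Combination 4 governs: P_u = 841.05 kips.

841.05 kips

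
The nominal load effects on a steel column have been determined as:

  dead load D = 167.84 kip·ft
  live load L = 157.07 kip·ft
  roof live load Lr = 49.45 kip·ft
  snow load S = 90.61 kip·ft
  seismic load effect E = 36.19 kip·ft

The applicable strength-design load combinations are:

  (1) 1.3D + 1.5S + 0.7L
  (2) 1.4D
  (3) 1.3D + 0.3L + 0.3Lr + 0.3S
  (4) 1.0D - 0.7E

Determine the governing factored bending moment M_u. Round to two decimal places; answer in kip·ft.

(1) 1.3(167.84) + 1.5(90.61) + 0.7(157.07) = 218.19 + 135.92 + 109.95 = 464.06
(2) 1.4(167.84) = 234.98
(3) 1.3(167.84) + 0.3(157.07) + 0.3(49.45) + 0.3(90.61) = 218.19 + 47.12 + 14.84 + 27.18 = 307.33
(4) 1.0(167.84) - 0.7(36.19) = 167.84 - 25.33 = 142.51
Combination 1 governs: M_u = 464.06 kip·ft.

464.06 kip·ft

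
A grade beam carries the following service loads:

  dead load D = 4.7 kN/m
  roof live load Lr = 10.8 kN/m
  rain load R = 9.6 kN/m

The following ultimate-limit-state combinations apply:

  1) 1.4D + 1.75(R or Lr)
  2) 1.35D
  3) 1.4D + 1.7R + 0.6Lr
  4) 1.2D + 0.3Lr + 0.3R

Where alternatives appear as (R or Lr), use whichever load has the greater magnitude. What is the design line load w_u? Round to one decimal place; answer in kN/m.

29.4 kN/m

(R or Lr) → Lr = 10.8 kN/m.
1) 1.4(4.7) + 1.75(10.8) = 6.6 + 18.9 = 25.5
2) 1.35(4.7) = 6.3
3) 1.4(4.7) + 1.7(9.6) + 0.6(10.8) = 6.6 + 16.3 + 6.5 = 29.4
4) 1.2(4.7) + 0.3(10.8) + 0.3(9.6) = 11.8
The controlling combination is 3, giving 29.4 kN/m.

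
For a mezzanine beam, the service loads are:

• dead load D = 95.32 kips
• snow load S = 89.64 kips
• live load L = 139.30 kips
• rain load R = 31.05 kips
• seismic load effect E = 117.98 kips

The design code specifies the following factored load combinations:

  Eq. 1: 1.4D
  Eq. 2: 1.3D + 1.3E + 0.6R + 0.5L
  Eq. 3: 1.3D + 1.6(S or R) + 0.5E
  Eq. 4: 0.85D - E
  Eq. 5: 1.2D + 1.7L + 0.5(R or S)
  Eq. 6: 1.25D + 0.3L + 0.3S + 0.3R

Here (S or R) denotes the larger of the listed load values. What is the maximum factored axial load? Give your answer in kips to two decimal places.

396.01 kips

(S or R) → S = 89.64 kips; (R or S) → S = 89.64 kips.
Eq. 1: 1.4(95.32) = 133.45
Eq. 2: 1.3(95.32) + 1.3(117.98) + 0.6(31.05) + 0.5(139.30) = 365.57
Eq. 3: 1.3(95.32) + 1.6(89.64) + 0.5(117.98) = 326.33
Eq. 4: 0.85(95.32) - 1.0(117.98) = -36.96
Eq. 5: 1.2(95.32) + 1.7(139.30) + 0.5(89.64) = 396.01
Eq. 6: 1.25(95.32) + 0.3(139.30) + 0.3(89.64) + 0.3(31.05) = 197.15
Maximum is from combination 5.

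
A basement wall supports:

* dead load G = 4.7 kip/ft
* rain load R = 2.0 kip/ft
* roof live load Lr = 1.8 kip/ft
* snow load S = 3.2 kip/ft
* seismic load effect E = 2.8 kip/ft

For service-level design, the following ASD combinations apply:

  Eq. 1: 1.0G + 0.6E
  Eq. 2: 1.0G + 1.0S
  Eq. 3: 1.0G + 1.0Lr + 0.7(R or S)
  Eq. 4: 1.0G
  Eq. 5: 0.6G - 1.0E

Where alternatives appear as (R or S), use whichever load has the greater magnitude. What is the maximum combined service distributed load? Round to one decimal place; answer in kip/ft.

(R or S) → S = 3.2 kip/ft.
Eq. 1: 1.0(4.7) + 0.6(2.8) = 6.4
Eq. 2: 1.0(4.7) + 1.0(3.2) = 7.9
Eq. 3: 1.0(4.7) + 1.0(1.8) + 0.7(3.2) = 8.7
Eq. 4: 1.0(4.7) = 4.7
Eq. 5: 0.6(4.7) - 1.0(2.8) = 0.0
Combination 3 governs: w = 8.7 kip/ft.

8.7 kip/ft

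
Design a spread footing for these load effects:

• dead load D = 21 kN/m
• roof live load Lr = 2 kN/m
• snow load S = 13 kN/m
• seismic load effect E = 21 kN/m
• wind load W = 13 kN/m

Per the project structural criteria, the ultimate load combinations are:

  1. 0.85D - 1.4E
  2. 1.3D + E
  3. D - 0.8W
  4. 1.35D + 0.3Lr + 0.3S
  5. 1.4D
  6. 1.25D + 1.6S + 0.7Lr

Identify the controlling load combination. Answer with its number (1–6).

1. 0.85(21) - 1.4(21) = -11.6
2. 1.3(21) + 1.0(21) = 27.3 + 21.0 = 48.3
3. 1.0(21) - 0.8(13) = 21.0 - 10.4 = 10.6
4. 1.35(21) + 0.3(2) + 0.3(13) = 28.4 + 0.6 + 3.9 = 32.9
5. 1.4(21) = 29.4
6. 1.25(21) + 1.6(13) + 0.7(2) = 26.3 + 20.8 + 1.4 = 48.5
The largest value is 48.5 kN/m from combination 6.

Combination 6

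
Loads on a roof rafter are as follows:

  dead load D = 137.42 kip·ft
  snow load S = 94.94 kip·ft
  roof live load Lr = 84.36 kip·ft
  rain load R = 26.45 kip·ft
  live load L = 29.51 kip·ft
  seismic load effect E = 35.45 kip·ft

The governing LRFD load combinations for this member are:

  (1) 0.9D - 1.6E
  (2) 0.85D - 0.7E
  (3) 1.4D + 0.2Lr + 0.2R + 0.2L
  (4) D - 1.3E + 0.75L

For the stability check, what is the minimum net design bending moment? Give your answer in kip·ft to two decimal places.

(1) 0.9(137.42) - 1.6(35.45) = 123.68 - 56.72 = 66.96
(2) 0.85(137.42) - 0.7(35.45) = 116.81 - 24.82 = 91.99
(3) 1.4(137.42) + 0.2(84.36) + 0.2(26.45) + 0.2(29.51) = 192.39 + 16.87 + 5.29 + 5.90 = 220.45
(4) 1.0(137.42) - 1.3(35.45) + 0.75(29.51) = 113.47
Combination 1 gives the minimum: 66.96 kip·ft.

66.96 kip·ft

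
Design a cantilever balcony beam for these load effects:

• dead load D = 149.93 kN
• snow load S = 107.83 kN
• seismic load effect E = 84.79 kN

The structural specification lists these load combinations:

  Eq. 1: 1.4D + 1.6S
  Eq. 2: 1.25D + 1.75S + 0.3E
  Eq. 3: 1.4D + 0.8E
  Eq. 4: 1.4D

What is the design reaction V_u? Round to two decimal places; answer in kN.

Eq. 1: 1.4(149.93) + 1.6(107.83) = 209.90 + 172.53 = 382.43
Eq. 2: 1.25(149.93) + 1.75(107.83) + 0.3(84.79) = 187.41 + 188.70 + 25.44 = 401.55
Eq. 3: 1.4(149.93) + 0.8(84.79) = 209.90 + 67.83 = 277.73
Eq. 4: 1.4(149.93) = 209.90
Maximum is from combination 2.

401.55 kN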